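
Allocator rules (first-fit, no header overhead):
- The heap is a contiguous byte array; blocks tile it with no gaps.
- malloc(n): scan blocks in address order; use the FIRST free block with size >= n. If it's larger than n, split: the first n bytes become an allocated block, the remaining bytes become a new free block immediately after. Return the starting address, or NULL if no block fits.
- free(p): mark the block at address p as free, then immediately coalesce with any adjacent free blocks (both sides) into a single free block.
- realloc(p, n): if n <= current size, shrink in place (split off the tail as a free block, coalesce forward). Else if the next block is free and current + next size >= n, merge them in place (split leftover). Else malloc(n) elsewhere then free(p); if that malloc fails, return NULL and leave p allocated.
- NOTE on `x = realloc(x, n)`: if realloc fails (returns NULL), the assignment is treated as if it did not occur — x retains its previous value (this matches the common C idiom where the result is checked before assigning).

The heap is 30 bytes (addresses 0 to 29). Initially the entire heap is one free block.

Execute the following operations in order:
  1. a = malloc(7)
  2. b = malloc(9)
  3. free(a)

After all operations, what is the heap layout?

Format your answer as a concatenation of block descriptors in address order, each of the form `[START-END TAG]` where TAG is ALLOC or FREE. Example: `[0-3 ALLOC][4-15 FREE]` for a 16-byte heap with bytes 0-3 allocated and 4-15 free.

Answer: [0-6 FREE][7-15 ALLOC][16-29 FREE]

Derivation:
Op 1: a = malloc(7) -> a = 0; heap: [0-6 ALLOC][7-29 FREE]
Op 2: b = malloc(9) -> b = 7; heap: [0-6 ALLOC][7-15 ALLOC][16-29 FREE]
Op 3: free(a) -> (freed a); heap: [0-6 FREE][7-15 ALLOC][16-29 FREE]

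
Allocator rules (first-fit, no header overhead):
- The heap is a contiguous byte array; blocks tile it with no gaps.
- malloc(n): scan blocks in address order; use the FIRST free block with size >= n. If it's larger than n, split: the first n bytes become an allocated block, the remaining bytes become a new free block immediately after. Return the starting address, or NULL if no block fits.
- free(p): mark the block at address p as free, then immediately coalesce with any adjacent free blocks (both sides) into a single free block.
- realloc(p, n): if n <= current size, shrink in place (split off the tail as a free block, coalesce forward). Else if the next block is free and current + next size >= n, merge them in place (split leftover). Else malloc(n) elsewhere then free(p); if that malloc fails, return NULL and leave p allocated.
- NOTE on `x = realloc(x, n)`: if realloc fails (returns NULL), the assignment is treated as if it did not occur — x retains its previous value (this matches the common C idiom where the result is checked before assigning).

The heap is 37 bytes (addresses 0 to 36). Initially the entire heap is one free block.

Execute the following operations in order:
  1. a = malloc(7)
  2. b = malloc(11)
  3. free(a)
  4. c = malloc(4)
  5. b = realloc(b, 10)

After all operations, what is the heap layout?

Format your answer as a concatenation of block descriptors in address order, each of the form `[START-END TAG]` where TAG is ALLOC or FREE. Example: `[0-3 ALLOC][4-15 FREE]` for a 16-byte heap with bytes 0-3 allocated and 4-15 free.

Op 1: a = malloc(7) -> a = 0; heap: [0-6 ALLOC][7-36 FREE]
Op 2: b = malloc(11) -> b = 7; heap: [0-6 ALLOC][7-17 ALLOC][18-36 FREE]
Op 3: free(a) -> (freed a); heap: [0-6 FREE][7-17 ALLOC][18-36 FREE]
Op 4: c = malloc(4) -> c = 0; heap: [0-3 ALLOC][4-6 FREE][7-17 ALLOC][18-36 FREE]
Op 5: b = realloc(b, 10) -> b = 7; heap: [0-3 ALLOC][4-6 FREE][7-16 ALLOC][17-36 FREE]

Answer: [0-3 ALLOC][4-6 FREE][7-16 ALLOC][17-36 FREE]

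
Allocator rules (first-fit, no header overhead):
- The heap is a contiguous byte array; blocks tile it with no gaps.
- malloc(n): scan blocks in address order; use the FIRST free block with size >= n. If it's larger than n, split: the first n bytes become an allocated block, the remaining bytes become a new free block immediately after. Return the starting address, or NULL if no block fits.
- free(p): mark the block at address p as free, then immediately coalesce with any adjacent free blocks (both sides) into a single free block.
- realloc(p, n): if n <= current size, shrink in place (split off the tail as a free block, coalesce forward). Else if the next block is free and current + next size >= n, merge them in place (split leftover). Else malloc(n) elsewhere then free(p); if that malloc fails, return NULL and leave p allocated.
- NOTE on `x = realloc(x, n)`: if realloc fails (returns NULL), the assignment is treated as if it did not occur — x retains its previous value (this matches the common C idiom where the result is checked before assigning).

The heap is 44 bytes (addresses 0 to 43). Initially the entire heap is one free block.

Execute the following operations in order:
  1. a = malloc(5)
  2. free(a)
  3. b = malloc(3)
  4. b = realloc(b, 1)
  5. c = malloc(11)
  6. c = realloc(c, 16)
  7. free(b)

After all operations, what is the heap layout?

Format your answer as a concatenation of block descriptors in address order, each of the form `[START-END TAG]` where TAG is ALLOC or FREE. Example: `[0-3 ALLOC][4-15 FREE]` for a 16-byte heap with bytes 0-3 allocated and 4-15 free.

Answer: [0-0 FREE][1-16 ALLOC][17-43 FREE]

Derivation:
Op 1: a = malloc(5) -> a = 0; heap: [0-4 ALLOC][5-43 FREE]
Op 2: free(a) -> (freed a); heap: [0-43 FREE]
Op 3: b = malloc(3) -> b = 0; heap: [0-2 ALLOC][3-43 FREE]
Op 4: b = realloc(b, 1) -> b = 0; heap: [0-0 ALLOC][1-43 FREE]
Op 5: c = malloc(11) -> c = 1; heap: [0-0 ALLOC][1-11 ALLOC][12-43 FREE]
Op 6: c = realloc(c, 16) -> c = 1; heap: [0-0 ALLOC][1-16 ALLOC][17-43 FREE]
Op 7: free(b) -> (freed b); heap: [0-0 FREE][1-16 ALLOC][17-43 FREE]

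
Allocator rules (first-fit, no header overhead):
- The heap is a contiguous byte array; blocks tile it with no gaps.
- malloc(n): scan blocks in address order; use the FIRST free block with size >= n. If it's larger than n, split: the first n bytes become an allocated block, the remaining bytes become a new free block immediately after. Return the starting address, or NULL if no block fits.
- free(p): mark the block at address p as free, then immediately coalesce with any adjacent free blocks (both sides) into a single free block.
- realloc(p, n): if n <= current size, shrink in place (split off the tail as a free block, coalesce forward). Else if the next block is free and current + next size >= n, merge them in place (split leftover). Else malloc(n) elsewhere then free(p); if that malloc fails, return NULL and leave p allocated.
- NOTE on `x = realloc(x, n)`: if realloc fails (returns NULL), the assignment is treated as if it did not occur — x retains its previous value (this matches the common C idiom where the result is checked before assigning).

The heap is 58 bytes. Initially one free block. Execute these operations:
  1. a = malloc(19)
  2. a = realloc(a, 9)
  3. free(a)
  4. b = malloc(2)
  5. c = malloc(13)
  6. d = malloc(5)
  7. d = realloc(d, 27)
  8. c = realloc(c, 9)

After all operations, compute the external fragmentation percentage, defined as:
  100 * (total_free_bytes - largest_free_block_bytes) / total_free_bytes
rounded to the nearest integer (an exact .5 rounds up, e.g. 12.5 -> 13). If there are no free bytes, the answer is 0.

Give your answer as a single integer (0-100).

Op 1: a = malloc(19) -> a = 0; heap: [0-18 ALLOC][19-57 FREE]
Op 2: a = realloc(a, 9) -> a = 0; heap: [0-8 ALLOC][9-57 FREE]
Op 3: free(a) -> (freed a); heap: [0-57 FREE]
Op 4: b = malloc(2) -> b = 0; heap: [0-1 ALLOC][2-57 FREE]
Op 5: c = malloc(13) -> c = 2; heap: [0-1 ALLOC][2-14 ALLOC][15-57 FREE]
Op 6: d = malloc(5) -> d = 15; heap: [0-1 ALLOC][2-14 ALLOC][15-19 ALLOC][20-57 FREE]
Op 7: d = realloc(d, 27) -> d = 15; heap: [0-1 ALLOC][2-14 ALLOC][15-41 ALLOC][42-57 FREE]
Op 8: c = realloc(c, 9) -> c = 2; heap: [0-1 ALLOC][2-10 ALLOC][11-14 FREE][15-41 ALLOC][42-57 FREE]
Free blocks: [4 16] total_free=20 largest=16 -> 100*(20-16)/20 = 400/20 = 20

Answer: 20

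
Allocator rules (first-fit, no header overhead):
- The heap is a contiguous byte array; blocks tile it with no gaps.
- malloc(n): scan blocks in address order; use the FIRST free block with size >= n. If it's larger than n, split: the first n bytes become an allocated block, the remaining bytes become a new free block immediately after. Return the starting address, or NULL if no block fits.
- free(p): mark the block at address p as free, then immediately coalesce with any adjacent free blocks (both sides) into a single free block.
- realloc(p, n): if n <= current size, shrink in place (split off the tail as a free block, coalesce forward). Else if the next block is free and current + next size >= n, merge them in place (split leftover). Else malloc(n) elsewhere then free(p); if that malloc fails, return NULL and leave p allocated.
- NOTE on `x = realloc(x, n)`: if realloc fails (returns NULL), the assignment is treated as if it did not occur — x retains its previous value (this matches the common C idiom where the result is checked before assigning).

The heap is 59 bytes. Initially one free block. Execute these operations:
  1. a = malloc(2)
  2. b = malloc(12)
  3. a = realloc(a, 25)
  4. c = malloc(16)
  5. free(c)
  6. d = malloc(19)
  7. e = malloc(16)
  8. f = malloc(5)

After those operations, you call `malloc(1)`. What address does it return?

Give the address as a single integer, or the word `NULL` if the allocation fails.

Op 1: a = malloc(2) -> a = 0; heap: [0-1 ALLOC][2-58 FREE]
Op 2: b = malloc(12) -> b = 2; heap: [0-1 ALLOC][2-13 ALLOC][14-58 FREE]
Op 3: a = realloc(a, 25) -> a = 14; heap: [0-1 FREE][2-13 ALLOC][14-38 ALLOC][39-58 FREE]
Op 4: c = malloc(16) -> c = 39; heap: [0-1 FREE][2-13 ALLOC][14-38 ALLOC][39-54 ALLOC][55-58 FREE]
Op 5: free(c) -> (freed c); heap: [0-1 FREE][2-13 ALLOC][14-38 ALLOC][39-58 FREE]
Op 6: d = malloc(19) -> d = 39; heap: [0-1 FREE][2-13 ALLOC][14-38 ALLOC][39-57 ALLOC][58-58 FREE]
Op 7: e = malloc(16) -> e = NULL; heap: [0-1 FREE][2-13 ALLOC][14-38 ALLOC][39-57 ALLOC][58-58 FREE]
Op 8: f = malloc(5) -> f = NULL; heap: [0-1 FREE][2-13 ALLOC][14-38 ALLOC][39-57 ALLOC][58-58 FREE]
malloc(1): first-fit scan over [0-1 FREE][2-13 ALLOC][14-38 ALLOC][39-57 ALLOC][58-58 FREE] -> 0

Answer: 0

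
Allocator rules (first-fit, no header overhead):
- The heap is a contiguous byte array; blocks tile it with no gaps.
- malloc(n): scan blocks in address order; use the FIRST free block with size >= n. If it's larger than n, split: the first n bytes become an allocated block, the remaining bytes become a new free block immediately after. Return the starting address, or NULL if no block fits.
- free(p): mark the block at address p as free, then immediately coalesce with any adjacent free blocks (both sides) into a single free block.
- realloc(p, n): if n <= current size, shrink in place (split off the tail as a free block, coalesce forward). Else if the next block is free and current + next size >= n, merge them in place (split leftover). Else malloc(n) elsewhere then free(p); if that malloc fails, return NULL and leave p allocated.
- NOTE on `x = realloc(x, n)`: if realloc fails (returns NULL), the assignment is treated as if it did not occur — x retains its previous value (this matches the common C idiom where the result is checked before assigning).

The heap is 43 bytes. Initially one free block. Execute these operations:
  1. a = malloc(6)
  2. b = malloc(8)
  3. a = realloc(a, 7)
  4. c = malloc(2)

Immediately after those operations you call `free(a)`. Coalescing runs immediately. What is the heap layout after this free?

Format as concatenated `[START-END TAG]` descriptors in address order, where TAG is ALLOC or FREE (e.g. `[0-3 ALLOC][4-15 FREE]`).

Op 1: a = malloc(6) -> a = 0; heap: [0-5 ALLOC][6-42 FREE]
Op 2: b = malloc(8) -> b = 6; heap: [0-5 ALLOC][6-13 ALLOC][14-42 FREE]
Op 3: a = realloc(a, 7) -> a = 14; heap: [0-5 FREE][6-13 ALLOC][14-20 ALLOC][21-42 FREE]
Op 4: c = malloc(2) -> c = 0; heap: [0-1 ALLOC][2-5 FREE][6-13 ALLOC][14-20 ALLOC][21-42 FREE]
free(a): a = 14 -> block [14-20 ALLOC]; mark free, coalesce with adjacent free neighbors -> [0-1 ALLOC][2-5 FREE][6-13 ALLOC][14-42 FREE]

Answer: [0-1 ALLOC][2-5 FREE][6-13 ALLOC][14-42 FREE]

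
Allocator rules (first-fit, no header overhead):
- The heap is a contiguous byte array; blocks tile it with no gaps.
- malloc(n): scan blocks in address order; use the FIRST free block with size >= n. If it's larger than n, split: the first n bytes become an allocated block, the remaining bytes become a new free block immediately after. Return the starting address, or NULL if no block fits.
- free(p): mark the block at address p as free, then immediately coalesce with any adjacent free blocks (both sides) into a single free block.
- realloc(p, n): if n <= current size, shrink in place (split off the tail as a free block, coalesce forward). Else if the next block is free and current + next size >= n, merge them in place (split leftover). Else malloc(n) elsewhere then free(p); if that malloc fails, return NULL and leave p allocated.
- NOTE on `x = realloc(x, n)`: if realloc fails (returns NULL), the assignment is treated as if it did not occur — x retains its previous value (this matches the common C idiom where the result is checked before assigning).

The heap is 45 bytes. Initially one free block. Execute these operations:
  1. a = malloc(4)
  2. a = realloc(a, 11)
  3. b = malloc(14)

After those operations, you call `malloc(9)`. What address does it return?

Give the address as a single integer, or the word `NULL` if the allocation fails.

Answer: 25

Derivation:
Op 1: a = malloc(4) -> a = 0; heap: [0-3 ALLOC][4-44 FREE]
Op 2: a = realloc(a, 11) -> a = 0; heap: [0-10 ALLOC][11-44 FREE]
Op 3: b = malloc(14) -> b = 11; heap: [0-10 ALLOC][11-24 ALLOC][25-44 FREE]
malloc(9): first-fit scan over [0-10 ALLOC][11-24 ALLOC][25-44 FREE] -> 25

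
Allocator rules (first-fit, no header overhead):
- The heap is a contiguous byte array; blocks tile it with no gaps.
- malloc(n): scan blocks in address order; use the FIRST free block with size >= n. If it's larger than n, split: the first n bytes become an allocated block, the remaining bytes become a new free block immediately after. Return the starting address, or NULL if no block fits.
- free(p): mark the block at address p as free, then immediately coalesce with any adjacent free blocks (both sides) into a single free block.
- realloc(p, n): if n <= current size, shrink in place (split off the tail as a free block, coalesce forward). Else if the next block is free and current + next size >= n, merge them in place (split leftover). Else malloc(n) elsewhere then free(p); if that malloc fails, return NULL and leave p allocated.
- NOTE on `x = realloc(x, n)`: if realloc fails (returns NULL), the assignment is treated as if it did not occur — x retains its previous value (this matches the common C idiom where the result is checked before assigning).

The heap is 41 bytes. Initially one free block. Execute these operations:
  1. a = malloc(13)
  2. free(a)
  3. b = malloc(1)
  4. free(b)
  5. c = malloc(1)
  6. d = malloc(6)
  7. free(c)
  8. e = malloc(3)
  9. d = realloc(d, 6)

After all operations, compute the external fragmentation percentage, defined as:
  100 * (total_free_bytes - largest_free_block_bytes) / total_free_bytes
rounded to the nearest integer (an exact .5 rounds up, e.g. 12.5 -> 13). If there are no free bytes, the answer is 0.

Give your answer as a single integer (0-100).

Answer: 3

Derivation:
Op 1: a = malloc(13) -> a = 0; heap: [0-12 ALLOC][13-40 FREE]
Op 2: free(a) -> (freed a); heap: [0-40 FREE]
Op 3: b = malloc(1) -> b = 0; heap: [0-0 ALLOC][1-40 FREE]
Op 4: free(b) -> (freed b); heap: [0-40 FREE]
Op 5: c = malloc(1) -> c = 0; heap: [0-0 ALLOC][1-40 FREE]
Op 6: d = malloc(6) -> d = 1; heap: [0-0 ALLOC][1-6 ALLOC][7-40 FREE]
Op 7: free(c) -> (freed c); heap: [0-0 FREE][1-6 ALLOC][7-40 FREE]
Op 8: e = malloc(3) -> e = 7; heap: [0-0 FREE][1-6 ALLOC][7-9 ALLOC][10-40 FREE]
Op 9: d = realloc(d, 6) -> d = 1; heap: [0-0 FREE][1-6 ALLOC][7-9 ALLOC][10-40 FREE]
Free blocks: [1 31] total_free=32 largest=31 -> 100*(32-31)/32 = 100/32 = 3.125 -> rounds to 3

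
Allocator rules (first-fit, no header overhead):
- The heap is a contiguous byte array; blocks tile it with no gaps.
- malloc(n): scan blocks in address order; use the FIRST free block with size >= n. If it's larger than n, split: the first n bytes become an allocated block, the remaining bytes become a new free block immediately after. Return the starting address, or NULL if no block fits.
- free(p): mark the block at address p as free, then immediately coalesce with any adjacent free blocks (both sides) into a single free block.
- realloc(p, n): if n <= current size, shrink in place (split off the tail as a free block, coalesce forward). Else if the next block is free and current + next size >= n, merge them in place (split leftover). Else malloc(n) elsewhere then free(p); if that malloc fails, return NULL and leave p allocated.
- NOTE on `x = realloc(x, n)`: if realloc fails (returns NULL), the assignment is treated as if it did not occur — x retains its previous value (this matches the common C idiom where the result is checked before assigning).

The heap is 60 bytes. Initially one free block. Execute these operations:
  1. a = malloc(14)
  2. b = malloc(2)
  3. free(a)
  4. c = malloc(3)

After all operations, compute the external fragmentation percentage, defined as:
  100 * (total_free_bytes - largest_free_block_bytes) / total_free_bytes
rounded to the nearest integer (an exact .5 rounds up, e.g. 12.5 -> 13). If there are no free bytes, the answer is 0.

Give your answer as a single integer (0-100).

Op 1: a = malloc(14) -> a = 0; heap: [0-13 ALLOC][14-59 FREE]
Op 2: b = malloc(2) -> b = 14; heap: [0-13 ALLOC][14-15 ALLOC][16-59 FREE]
Op 3: free(a) -> (freed a); heap: [0-13 FREE][14-15 ALLOC][16-59 FREE]
Op 4: c = malloc(3) -> c = 0; heap: [0-2 ALLOC][3-13 FREE][14-15 ALLOC][16-59 FREE]
Free blocks: [11 44] total_free=55 largest=44 -> 100*(55-44)/55 = 1100/55 = 20

Answer: 20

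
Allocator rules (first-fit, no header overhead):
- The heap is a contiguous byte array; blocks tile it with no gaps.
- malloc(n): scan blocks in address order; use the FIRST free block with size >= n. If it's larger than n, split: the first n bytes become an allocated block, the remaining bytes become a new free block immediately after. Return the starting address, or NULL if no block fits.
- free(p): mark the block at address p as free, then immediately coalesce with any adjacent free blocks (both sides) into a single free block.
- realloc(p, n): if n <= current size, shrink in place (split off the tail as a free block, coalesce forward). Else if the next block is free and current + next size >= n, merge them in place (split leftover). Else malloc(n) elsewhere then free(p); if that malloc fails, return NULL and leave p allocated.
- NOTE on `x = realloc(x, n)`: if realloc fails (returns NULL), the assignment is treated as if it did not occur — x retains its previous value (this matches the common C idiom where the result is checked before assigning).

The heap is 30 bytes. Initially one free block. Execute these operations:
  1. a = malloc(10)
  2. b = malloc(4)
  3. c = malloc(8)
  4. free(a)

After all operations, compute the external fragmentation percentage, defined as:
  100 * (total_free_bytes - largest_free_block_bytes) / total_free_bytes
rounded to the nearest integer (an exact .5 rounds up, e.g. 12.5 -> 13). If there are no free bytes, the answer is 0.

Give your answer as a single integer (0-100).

Answer: 44

Derivation:
Op 1: a = malloc(10) -> a = 0; heap: [0-9 ALLOC][10-29 FREE]
Op 2: b = malloc(4) -> b = 10; heap: [0-9 ALLOC][10-13 ALLOC][14-29 FREE]
Op 3: c = malloc(8) -> c = 14; heap: [0-9 ALLOC][10-13 ALLOC][14-21 ALLOC][22-29 FREE]
Op 4: free(a) -> (freed a); heap: [0-9 FREE][10-13 ALLOC][14-21 ALLOC][22-29 FREE]
Free blocks: [10 8] total_free=18 largest=10 -> 100*(18-10)/18 = 800/18 ≈ 44.444 -> rounds to 44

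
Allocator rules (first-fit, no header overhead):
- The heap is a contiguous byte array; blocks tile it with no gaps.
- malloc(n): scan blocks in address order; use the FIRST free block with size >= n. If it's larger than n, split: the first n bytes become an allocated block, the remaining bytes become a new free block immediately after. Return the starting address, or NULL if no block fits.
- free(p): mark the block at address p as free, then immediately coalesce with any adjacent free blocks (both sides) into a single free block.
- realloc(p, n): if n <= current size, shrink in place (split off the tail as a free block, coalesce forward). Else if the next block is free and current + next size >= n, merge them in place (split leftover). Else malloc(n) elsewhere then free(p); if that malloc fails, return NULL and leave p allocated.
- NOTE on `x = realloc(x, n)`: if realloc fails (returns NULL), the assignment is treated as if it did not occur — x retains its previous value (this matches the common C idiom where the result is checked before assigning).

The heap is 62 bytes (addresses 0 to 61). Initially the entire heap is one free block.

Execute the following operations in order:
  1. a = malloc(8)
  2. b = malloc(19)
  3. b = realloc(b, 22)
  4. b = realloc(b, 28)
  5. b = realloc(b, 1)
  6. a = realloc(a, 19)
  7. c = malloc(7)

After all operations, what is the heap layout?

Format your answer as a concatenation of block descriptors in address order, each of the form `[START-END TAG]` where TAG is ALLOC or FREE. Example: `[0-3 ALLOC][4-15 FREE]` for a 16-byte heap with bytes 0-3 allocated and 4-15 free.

Answer: [0-6 ALLOC][7-7 FREE][8-8 ALLOC][9-27 ALLOC][28-61 FREE]

Derivation:
Op 1: a = malloc(8) -> a = 0; heap: [0-7 ALLOC][8-61 FREE]
Op 2: b = malloc(19) -> b = 8; heap: [0-7 ALLOC][8-26 ALLOC][27-61 FREE]
Op 3: b = realloc(b, 22) -> b = 8; heap: [0-7 ALLOC][8-29 ALLOC][30-61 FREE]
Op 4: b = realloc(b, 28) -> b = 8; heap: [0-7 ALLOC][8-35 ALLOC][36-61 FREE]
Op 5: b = realloc(b, 1) -> b = 8; heap: [0-7 ALLOC][8-8 ALLOC][9-61 FREE]
Op 6: a = realloc(a, 19) -> a = 9; heap: [0-7 FREE][8-8 ALLOC][9-27 ALLOC][28-61 FREE]
Op 7: c = malloc(7) -> c = 0; heap: [0-6 ALLOC][7-7 FREE][8-8 ALLOC][9-27 ALLOC][28-61 FREE]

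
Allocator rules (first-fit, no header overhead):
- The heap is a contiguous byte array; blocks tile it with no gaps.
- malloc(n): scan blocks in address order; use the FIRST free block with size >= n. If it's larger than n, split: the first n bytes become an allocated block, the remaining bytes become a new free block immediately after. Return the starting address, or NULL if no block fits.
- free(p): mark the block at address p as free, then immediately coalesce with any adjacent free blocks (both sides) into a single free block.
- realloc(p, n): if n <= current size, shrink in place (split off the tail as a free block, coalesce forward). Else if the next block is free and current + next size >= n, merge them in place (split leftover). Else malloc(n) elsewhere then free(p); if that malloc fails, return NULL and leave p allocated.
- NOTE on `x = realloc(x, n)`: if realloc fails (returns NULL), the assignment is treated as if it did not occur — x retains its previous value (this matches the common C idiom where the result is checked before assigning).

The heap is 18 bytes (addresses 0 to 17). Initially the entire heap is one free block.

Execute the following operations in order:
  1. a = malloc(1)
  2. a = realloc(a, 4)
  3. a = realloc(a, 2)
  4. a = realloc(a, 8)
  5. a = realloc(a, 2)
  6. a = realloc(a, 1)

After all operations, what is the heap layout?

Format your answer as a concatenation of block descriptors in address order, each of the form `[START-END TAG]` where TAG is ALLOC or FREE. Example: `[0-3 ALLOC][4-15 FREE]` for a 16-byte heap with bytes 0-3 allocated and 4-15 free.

Answer: [0-0 ALLOC][1-17 FREE]

Derivation:
Op 1: a = malloc(1) -> a = 0; heap: [0-0 ALLOC][1-17 FREE]
Op 2: a = realloc(a, 4) -> a = 0; heap: [0-3 ALLOC][4-17 FREE]
Op 3: a = realloc(a, 2) -> a = 0; heap: [0-1 ALLOC][2-17 FREE]
Op 4: a = realloc(a, 8) -> a = 0; heap: [0-7 ALLOC][8-17 FREE]
Op 5: a = realloc(a, 2) -> a = 0; heap: [0-1 ALLOC][2-17 FREE]
Op 6: a = realloc(a, 1) -> a = 0; heap: [0-0 ALLOC][1-17 FREE]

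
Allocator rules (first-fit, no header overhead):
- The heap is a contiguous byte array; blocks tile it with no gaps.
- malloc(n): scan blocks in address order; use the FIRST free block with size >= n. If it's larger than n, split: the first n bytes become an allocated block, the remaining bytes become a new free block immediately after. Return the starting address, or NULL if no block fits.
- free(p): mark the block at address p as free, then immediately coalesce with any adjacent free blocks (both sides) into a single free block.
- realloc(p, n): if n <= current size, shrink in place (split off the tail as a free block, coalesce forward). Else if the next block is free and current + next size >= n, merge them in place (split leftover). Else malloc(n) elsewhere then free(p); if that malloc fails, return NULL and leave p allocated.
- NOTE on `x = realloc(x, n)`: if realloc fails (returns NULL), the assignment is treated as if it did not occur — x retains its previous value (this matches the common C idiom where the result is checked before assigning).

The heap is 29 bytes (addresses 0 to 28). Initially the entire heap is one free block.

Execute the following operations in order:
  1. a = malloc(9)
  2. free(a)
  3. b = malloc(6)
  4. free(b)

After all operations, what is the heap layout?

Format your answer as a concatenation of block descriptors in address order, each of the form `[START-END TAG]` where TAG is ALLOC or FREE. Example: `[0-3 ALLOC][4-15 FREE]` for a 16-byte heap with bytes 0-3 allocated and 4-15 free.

Op 1: a = malloc(9) -> a = 0; heap: [0-8 ALLOC][9-28 FREE]
Op 2: free(a) -> (freed a); heap: [0-28 FREE]
Op 3: b = malloc(6) -> b = 0; heap: [0-5 ALLOC][6-28 FREE]
Op 4: free(b) -> (freed b); heap: [0-28 FREE]

Answer: [0-28 FREE]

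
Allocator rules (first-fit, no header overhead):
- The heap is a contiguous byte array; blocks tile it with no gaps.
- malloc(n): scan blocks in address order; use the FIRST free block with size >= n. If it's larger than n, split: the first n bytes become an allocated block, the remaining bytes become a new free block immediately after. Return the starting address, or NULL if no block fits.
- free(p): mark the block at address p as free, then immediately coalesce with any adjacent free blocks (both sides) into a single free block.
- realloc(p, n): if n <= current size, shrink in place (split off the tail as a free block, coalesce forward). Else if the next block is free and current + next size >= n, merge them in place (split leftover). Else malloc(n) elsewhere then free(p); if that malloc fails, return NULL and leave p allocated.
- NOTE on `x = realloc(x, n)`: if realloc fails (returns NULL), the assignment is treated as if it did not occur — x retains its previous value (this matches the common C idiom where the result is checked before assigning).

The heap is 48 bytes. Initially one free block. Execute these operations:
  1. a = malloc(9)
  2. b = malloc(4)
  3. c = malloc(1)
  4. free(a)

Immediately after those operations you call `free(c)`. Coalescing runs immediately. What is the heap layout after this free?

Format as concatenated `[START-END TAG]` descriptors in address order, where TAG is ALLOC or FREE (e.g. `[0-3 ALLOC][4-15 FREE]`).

Answer: [0-8 FREE][9-12 ALLOC][13-47 FREE]

Derivation:
Op 1: a = malloc(9) -> a = 0; heap: [0-8 ALLOC][9-47 FREE]
Op 2: b = malloc(4) -> b = 9; heap: [0-8 ALLOC][9-12 ALLOC][13-47 FREE]
Op 3: c = malloc(1) -> c = 13; heap: [0-8 ALLOC][9-12 ALLOC][13-13 ALLOC][14-47 FREE]
Op 4: free(a) -> (freed a); heap: [0-8 FREE][9-12 ALLOC][13-13 ALLOC][14-47 FREE]
free(c): c = 13 -> block [13-13 ALLOC]; mark free, coalesce with adjacent free neighbors -> [0-8 FREE][9-12 ALLOC][13-47 FREE]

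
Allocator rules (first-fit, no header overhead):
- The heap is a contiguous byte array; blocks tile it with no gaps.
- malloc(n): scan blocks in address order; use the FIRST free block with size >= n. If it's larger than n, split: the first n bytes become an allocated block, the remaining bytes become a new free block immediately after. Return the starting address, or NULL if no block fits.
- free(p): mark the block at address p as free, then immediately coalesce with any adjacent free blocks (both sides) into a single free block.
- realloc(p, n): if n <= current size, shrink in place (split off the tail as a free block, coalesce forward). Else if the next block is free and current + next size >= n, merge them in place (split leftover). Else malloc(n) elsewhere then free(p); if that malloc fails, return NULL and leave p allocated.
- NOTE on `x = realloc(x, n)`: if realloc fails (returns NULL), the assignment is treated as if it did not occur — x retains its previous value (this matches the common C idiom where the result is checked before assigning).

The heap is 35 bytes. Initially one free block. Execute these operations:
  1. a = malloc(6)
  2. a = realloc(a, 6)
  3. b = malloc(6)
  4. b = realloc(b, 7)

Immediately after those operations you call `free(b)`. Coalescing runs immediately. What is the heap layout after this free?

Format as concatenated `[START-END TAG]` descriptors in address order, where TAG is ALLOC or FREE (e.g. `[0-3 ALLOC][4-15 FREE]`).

Answer: [0-5 ALLOC][6-34 FREE]

Derivation:
Op 1: a = malloc(6) -> a = 0; heap: [0-5 ALLOC][6-34 FREE]
Op 2: a = realloc(a, 6) -> a = 0; heap: [0-5 ALLOC][6-34 FREE]
Op 3: b = malloc(6) -> b = 6; heap: [0-5 ALLOC][6-11 ALLOC][12-34 FREE]
Op 4: b = realloc(b, 7) -> b = 6; heap: [0-5 ALLOC][6-12 ALLOC][13-34 FREE]
free(b): b = 6 -> block [6-12 ALLOC]; mark free, coalesce with adjacent free neighbors -> [0-5 ALLOC][6-34 FREE]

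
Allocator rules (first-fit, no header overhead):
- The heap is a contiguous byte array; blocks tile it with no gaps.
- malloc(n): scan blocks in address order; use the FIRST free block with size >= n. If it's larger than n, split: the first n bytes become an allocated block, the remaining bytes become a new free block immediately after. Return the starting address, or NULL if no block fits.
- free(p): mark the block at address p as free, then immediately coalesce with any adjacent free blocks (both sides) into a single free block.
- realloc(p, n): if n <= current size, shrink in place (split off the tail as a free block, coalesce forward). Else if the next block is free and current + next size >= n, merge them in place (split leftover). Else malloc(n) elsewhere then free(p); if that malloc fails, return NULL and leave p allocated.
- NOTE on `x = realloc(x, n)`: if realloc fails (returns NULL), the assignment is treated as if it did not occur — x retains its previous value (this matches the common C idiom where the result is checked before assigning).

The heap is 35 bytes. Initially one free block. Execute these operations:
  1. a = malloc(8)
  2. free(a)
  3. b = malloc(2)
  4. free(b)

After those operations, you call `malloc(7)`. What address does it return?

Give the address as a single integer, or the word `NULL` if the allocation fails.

Op 1: a = malloc(8) -> a = 0; heap: [0-7 ALLOC][8-34 FREE]
Op 2: free(a) -> (freed a); heap: [0-34 FREE]
Op 3: b = malloc(2) -> b = 0; heap: [0-1 ALLOC][2-34 FREE]
Op 4: free(b) -> (freed b); heap: [0-34 FREE]
malloc(7): first-fit scan over [0-34 FREE] -> 0

Answer: 0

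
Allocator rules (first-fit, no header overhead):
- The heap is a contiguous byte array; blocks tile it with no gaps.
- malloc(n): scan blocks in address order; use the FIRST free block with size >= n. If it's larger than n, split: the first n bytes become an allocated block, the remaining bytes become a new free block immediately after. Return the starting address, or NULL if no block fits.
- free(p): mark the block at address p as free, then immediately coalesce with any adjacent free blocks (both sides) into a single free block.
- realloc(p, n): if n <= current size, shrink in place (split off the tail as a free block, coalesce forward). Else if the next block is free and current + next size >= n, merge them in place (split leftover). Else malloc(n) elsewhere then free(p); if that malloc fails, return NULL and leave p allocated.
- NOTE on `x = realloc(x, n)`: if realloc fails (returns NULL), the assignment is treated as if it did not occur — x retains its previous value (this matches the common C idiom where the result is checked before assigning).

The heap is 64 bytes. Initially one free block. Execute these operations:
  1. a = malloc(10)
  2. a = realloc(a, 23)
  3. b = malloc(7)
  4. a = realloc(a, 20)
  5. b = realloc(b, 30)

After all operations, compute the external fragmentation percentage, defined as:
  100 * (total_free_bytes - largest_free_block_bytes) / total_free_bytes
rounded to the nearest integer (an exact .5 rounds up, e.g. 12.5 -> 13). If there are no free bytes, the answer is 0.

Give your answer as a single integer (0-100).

Answer: 21

Derivation:
Op 1: a = malloc(10) -> a = 0; heap: [0-9 ALLOC][10-63 FREE]
Op 2: a = realloc(a, 23) -> a = 0; heap: [0-22 ALLOC][23-63 FREE]
Op 3: b = malloc(7) -> b = 23; heap: [0-22 ALLOC][23-29 ALLOC][30-63 FREE]
Op 4: a = realloc(a, 20) -> a = 0; heap: [0-19 ALLOC][20-22 FREE][23-29 ALLOC][30-63 FREE]
Op 5: b = realloc(b, 30) -> b = 23; heap: [0-19 ALLOC][20-22 FREE][23-52 ALLOC][53-63 FREE]
Free blocks: [3 11] total_free=14 largest=11 -> 100*(14-11)/14 = 300/14 ≈ 21.429 -> rounds to 21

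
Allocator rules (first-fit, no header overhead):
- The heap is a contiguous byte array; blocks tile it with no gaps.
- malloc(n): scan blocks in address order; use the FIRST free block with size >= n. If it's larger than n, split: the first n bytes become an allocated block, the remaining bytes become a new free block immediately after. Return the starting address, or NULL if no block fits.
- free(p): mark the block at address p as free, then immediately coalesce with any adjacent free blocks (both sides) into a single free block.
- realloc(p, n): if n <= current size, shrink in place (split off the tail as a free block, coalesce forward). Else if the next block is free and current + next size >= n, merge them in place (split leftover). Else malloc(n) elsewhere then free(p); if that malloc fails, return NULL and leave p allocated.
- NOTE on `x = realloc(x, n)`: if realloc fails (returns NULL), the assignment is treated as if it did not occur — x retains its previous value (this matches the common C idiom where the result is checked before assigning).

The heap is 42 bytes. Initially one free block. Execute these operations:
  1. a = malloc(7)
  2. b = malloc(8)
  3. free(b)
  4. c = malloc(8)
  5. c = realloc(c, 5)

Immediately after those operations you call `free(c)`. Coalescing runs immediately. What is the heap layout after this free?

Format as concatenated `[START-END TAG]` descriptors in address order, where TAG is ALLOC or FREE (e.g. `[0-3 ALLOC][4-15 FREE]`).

Op 1: a = malloc(7) -> a = 0; heap: [0-6 ALLOC][7-41 FREE]
Op 2: b = malloc(8) -> b = 7; heap: [0-6 ALLOC][7-14 ALLOC][15-41 FREE]
Op 3: free(b) -> (freed b); heap: [0-6 ALLOC][7-41 FREE]
Op 4: c = malloc(8) -> c = 7; heap: [0-6 ALLOC][7-14 ALLOC][15-41 FREE]
Op 5: c = realloc(c, 5) -> c = 7; heap: [0-6 ALLOC][7-11 ALLOC][12-41 FREE]
free(c): c = 7 -> block [7-11 ALLOC]; mark free, coalesce with adjacent free neighbors -> [0-6 ALLOC][7-41 FREE]

Answer: [0-6 ALLOC][7-41 FREE]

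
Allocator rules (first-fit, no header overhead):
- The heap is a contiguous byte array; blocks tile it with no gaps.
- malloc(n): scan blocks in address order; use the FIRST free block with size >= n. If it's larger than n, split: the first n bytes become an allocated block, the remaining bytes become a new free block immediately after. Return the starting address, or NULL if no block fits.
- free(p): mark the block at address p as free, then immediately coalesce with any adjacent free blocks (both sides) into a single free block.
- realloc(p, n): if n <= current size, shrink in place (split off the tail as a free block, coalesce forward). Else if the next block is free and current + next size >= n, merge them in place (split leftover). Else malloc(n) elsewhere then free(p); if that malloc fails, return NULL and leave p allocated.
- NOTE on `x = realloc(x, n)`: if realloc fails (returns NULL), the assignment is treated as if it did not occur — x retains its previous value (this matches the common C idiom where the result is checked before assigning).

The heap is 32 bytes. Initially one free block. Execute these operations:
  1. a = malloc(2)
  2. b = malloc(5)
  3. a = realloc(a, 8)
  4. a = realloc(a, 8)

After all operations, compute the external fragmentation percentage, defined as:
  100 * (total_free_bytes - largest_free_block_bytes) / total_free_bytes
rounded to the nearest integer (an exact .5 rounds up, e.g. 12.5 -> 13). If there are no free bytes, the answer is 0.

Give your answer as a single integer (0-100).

Answer: 11

Derivation:
Op 1: a = malloc(2) -> a = 0; heap: [0-1 ALLOC][2-31 FREE]
Op 2: b = malloc(5) -> b = 2; heap: [0-1 ALLOC][2-6 ALLOC][7-31 FREE]
Op 3: a = realloc(a, 8) -> a = 7; heap: [0-1 FREE][2-6 ALLOC][7-14 ALLOC][15-31 FREE]
Op 4: a = realloc(a, 8) -> a = 7; heap: [0-1 FREE][2-6 ALLOC][7-14 ALLOC][15-31 FREE]
Free blocks: [2 17] total_free=19 largest=17 -> 100*(19-17)/19 = 200/19 ≈ 10.526 -> rounds to 11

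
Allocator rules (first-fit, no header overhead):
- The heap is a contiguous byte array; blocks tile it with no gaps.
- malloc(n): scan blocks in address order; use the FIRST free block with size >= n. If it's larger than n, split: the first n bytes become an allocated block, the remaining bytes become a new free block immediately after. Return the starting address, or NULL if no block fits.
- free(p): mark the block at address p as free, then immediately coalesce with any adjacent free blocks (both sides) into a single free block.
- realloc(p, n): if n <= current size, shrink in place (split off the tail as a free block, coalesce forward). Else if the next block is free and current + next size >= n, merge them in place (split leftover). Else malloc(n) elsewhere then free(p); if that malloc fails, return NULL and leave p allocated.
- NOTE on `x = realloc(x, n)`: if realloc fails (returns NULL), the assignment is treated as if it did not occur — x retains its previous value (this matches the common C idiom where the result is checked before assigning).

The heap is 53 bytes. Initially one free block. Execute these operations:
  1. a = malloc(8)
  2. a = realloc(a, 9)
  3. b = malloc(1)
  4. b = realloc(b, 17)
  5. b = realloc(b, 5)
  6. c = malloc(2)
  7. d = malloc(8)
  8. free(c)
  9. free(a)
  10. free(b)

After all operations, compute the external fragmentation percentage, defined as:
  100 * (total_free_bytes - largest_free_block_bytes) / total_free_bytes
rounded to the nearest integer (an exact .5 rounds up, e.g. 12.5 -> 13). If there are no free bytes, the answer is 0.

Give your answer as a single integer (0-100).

Answer: 36

Derivation:
Op 1: a = malloc(8) -> a = 0; heap: [0-7 ALLOC][8-52 FREE]
Op 2: a = realloc(a, 9) -> a = 0; heap: [0-8 ALLOC][9-52 FREE]
Op 3: b = malloc(1) -> b = 9; heap: [0-8 ALLOC][9-9 ALLOC][10-52 FREE]
Op 4: b = realloc(b, 17) -> b = 9; heap: [0-8 ALLOC][9-25 ALLOC][26-52 FREE]
Op 5: b = realloc(b, 5) -> b = 9; heap: [0-8 ALLOC][9-13 ALLOC][14-52 FREE]
Op 6: c = malloc(2) -> c = 14; heap: [0-8 ALLOC][9-13 ALLOC][14-15 ALLOC][16-52 FREE]
Op 7: d = malloc(8) -> d = 16; heap: [0-8 ALLOC][9-13 ALLOC][14-15 ALLOC][16-23 ALLOC][24-52 FREE]
Op 8: free(c) -> (freed c); heap: [0-8 ALLOC][9-13 ALLOC][14-15 FREE][16-23 ALLOC][24-52 FREE]
Op 9: free(a) -> (freed a); heap: [0-8 FREE][9-13 ALLOC][14-15 FREE][16-23 ALLOC][24-52 FREE]
Op 10: free(b) -> (freed b); heap: [0-15 FREE][16-23 ALLOC][24-52 FREE]
Free blocks: [16 29] total_free=45 largest=29 -> 100*(45-29)/45 = 1600/45 ≈ 35.556 -> rounds to 36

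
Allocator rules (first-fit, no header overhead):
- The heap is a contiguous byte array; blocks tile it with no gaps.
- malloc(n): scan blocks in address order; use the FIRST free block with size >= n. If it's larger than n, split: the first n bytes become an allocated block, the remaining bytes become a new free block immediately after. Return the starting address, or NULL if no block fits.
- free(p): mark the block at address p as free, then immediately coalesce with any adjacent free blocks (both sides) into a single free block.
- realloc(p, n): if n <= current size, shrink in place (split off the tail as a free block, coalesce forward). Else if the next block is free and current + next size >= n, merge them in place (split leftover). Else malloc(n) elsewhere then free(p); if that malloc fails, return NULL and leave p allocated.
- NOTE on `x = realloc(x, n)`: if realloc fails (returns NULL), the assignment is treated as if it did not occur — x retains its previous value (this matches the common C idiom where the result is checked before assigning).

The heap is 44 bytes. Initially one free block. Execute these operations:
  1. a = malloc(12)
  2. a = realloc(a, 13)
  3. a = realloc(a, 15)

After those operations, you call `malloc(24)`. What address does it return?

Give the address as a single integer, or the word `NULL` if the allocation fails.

Op 1: a = malloc(12) -> a = 0; heap: [0-11 ALLOC][12-43 FREE]
Op 2: a = realloc(a, 13) -> a = 0; heap: [0-12 ALLOC][13-43 FREE]
Op 3: a = realloc(a, 15) -> a = 0; heap: [0-14 ALLOC][15-43 FREE]
malloc(24): first-fit scan over [0-14 ALLOC][15-43 FREE] -> 15

Answer: 15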